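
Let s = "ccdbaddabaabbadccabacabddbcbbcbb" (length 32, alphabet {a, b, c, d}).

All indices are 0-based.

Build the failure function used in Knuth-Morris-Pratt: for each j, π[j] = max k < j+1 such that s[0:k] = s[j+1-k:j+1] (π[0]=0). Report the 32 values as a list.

π[0] = 0
j=1 s[j]='c': π[1]=1 (border 'c')
j=2 s[j]='d': k: 1→0; π[2]=0 (border '')
j=3 s[j]='b': π[3]=0 (border '')
j=4 s[j]='a': π[4]=0 (border '')
j=5 s[j]='d': π[5]=0 (border '')
j=6 s[j]='d': π[6]=0 (border '')
j=7 s[j]='a': π[7]=0 (border '')
j=8 s[j]='b': π[8]=0 (border '')
j=9 s[j]='a': π[9]=0 (border '')
j=10 s[j]='a': π[10]=0 (border '')
j=11 s[j]='b': π[11]=0 (border '')
j=12 s[j]='b': π[12]=0 (border '')
j=13 s[j]='a': π[13]=0 (border '')
j=14 s[j]='d': π[14]=0 (border '')
j=15 s[j]='c': π[15]=1 (border 'c')
j=16 s[j]='c': π[16]=2 (border 'cc')
j=17 s[j]='a': k: 2→1→0; π[17]=0 (border '')
j=18 s[j]='b': π[18]=0 (border '')
j=19 s[j]='a': π[19]=0 (border '')
j=20 s[j]='c': π[20]=1 (border 'c')
j=21 s[j]='a': k: 1→0; π[21]=0 (border '')
j=22 s[j]='b': π[22]=0 (border '')
j=23 s[j]='d': π[23]=0 (border '')
j=24 s[j]='d': π[24]=0 (border '')
j=25 s[j]='b': π[25]=0 (border '')
j=26 s[j]='c': π[26]=1 (border 'c')
j=27 s[j]='b': k: 1→0; π[27]=0 (border '')
j=28 s[j]='b': π[28]=0 (border '')
j=29 s[j]='c': π[29]=1 (border 'c')
j=30 s[j]='b': k: 1→0; π[30]=0 (border '')
j=31 s[j]='b': π[31]=0 (border '')

[0, 1, 0, 0, 0, 0, 0, 0, 0, 0, 0, 0, 0, 0, 0, 1, 2, 0, 0, 0, 1, 0, 0, 0, 0, 0, 1, 0, 0, 1, 0, 0]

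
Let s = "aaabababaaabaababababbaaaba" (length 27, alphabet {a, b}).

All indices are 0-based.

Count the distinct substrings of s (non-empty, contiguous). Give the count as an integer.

rank→(start, suffix):
  0 → (26, 'a')
  1 → (22, 'aaaba')
  2 → (8, 'aaabaababababbaaaba')
  3 → (0, 'aaabababaaabaababababbaaaba')
  4 → (23, 'aaba')
  5 → (9, 'aabaababababbaaaba')
  6 → (1, 'aabababaaabaababababbaaaba')
  7 → (12, 'aababababbaaaba')
  8 → (24, 'aba')
  9 → (6, 'abaaabaababababbaaaba')
  10 → (10, 'abaababababbaaaba')
  11 → (4, 'ababaaabaababababbaaaba')
  12 → (2, 'abababaaabaababababbaaaba')
  13 → (13, 'ababababbaaaba')
  14 → (15, 'abababbaaaba')
  15 → (17, 'ababbaaaba')
  16 → (19, 'abbaaaba')
  17 → (25, 'ba')
  18 → (21, 'baaaba')
  19 → (7, 'baaabaababababbaaaba')
  20 → (11, 'baababababbaaaba')
  21 → (5, 'babaaabaababababbaaaba')
  22 → (3, 'bababaaabaababababbaaaba')
  23 → (14, 'babababbaaaba')
  24 → (16, 'bababbaaaba')
  25 → (18, 'babbaaaba')
  26 → (20, 'bbaaaba')

SA = [26, 22, 8, 0, 23, 9, 1, 12, 24, 6, 10, 4, 2, 13, 15, 17, 19, 25, 21, 7, 11, 5, 3, 14, 16, 18, 20]
i: (SA[i-1],SA[i]) lcp shared
  1: (26,22) 1 'a'
  2: (22,8) 5 'aaaba'
  3: (8,0) 5 'aaaba'
  4: (0,23) 2 'aa'
  5: (23,9) 4 'aaba'
  6: (9,1) 4 'aaba'
  7: (1,12) 8 'aabababa'
  8: (12,24) 1 'a'
  9: (24,6) 3 'aba'
  10: (6,10) 4 'abaa'
  11: (10,4) 3 'aba'
  12: (4,2) 5 'ababa'
  13: (2,13) 7 'abababa'
  14: (13,15) 6 'ababab'
  15: (15,17) 4 'abab'
  16: (17,19) 2 'ab'
  17: (19,25) 0 ''
  18: (25,21) 2 'ba'
  19: (21,7) 6 'baaaba'
  20: (7,11) 3 'baa'
  21: (11,5) 2 'ba'
  22: (5,3) 4 'baba'
  23: (3,14) 6 'bababa'
  24: (14,16) 5 'babab'
  25: (16,18) 3 'bab'
  26: (18,20) 1 'b'

n(n+1)/2 = 27·28/2 = 378
Σ LCP = 0 + 1 + 5 + 5 + 2 + 4 + 4 + 8 + 1 + 3 + 4 + 3 + 5 + 7 + 6 + 4 + 2 + 0 + 2 + 6 + 3 + 2 + 4 + 6 + 5 + 3 + 1 = 96
distinct = 378 − 96 = 282

282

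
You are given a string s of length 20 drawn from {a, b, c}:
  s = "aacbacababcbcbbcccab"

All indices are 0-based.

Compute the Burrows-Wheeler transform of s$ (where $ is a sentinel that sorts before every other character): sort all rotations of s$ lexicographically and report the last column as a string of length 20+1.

b$ccbbaaacccabcaabbcb

rank  rotation               last
    0  $aacbacababcbcbbcccab  b
    1  aacbacababcbcbbcccab$  $
    2  ab$aacbacababcbcbbccc  c
    3  ababcbcbbcccab$aacbac  c
    4  abcbcbbcccab$aacbacab  b
    5  acababcbcbbcccab$aacb  b
    6  acbacababcbcbbcccab$a  a
    7  b$aacbacababcbcbbccca  a
    8  babcbcbbcccab$aacbaca  a
    9  bacababcbcbbcccab$aac  c
   10  bbcccab$aacbacababcbc  c
   11  bcbbcccab$aacbacababc  c
   12  bcbcbbcccab$aacbacaba  a
   13  bcccab$aacbacababcbcb  b
   14  cab$aacbacababcbcbbcc  c
   15  cababcbcbbcccab$aacba  a
   16  cbacababcbcbbcccab$aa  a
   17  cbbcccab$aacbacababcb  b
   18  cbcbbcccab$aacbacabab  b
   19  ccab$aacbacababcbcbbc  c
   20  cccab$aacbacababcbcbb  b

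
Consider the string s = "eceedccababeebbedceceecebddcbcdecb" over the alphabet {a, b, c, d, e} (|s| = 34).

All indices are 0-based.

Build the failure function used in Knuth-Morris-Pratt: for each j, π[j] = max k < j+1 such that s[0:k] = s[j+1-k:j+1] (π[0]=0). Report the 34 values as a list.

[0, 0, 1, 1, 0, 0, 0, 0, 0, 0, 0, 1, 1, 0, 0, 1, 0, 0, 1, 2, 3, 4, 2, 3, 0, 0, 0, 0, 0, 0, 0, 1, 2, 0]

π[0] = 0
j=1 s[j]='c': π[1]=0 (border '')
j=2 s[j]='e': π[2]=1 (border 'e')
j=3 s[j]='e': k: 1→0; π[3]=1 (border 'e')
j=4 s[j]='d': k: 1→0; π[4]=0 (border '')
j=5 s[j]='c': π[5]=0 (border '')
j=6 s[j]='c': π[6]=0 (border '')
j=7 s[j]='a': π[7]=0 (border '')
j=8 s[j]='b': π[8]=0 (border '')
j=9 s[j]='a': π[9]=0 (border '')
j=10 s[j]='b': π[10]=0 (border '')
j=11 s[j]='e': π[11]=1 (border 'e')
j=12 s[j]='e': k: 1→0; π[12]=1 (border 'e')
j=13 s[j]='b': k: 1→0; π[13]=0 (border '')
j=14 s[j]='b': π[14]=0 (border '')
j=15 s[j]='e': π[15]=1 (border 'e')
j=16 s[j]='d': k: 1→0; π[16]=0 (border '')
j=17 s[j]='c': π[17]=0 (border '')
j=18 s[j]='e': π[18]=1 (border 'e')
j=19 s[j]='c': π[19]=2 (border 'ec')
j=20 s[j]='e': π[20]=3 (border 'ece')
j=21 s[j]='e': π[21]=4 (border 'ecee')
j=22 s[j]='c': k: 4→1; π[22]=2 (border 'ec')
j=23 s[j]='e': π[23]=3 (border 'ece')
j=24 s[j]='b': k: 3→1→0; π[24]=0 (border '')
j=25 s[j]='d': π[25]=0 (border '')
j=26 s[j]='d': π[26]=0 (border '')
j=27 s[j]='c': π[27]=0 (border '')
j=28 s[j]='b': π[28]=0 (border '')
j=29 s[j]='c': π[29]=0 (border '')
j=30 s[j]='d': π[30]=0 (border '')
j=31 s[j]='e': π[31]=1 (border 'e')
j=32 s[j]='c': π[32]=2 (border 'ec')
j=33 s[j]='b': k: 2→0; π[33]=0 (border '')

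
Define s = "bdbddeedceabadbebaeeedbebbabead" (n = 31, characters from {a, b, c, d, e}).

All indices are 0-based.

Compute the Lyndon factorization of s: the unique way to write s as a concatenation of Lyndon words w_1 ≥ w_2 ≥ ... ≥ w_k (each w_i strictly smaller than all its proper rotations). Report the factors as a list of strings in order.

["bdbddeedce", "abadbebaeeedbebbabead"]

emit factor 1: 'bdbddeedce' (i=0, period=10)
emit factor 2: 'abadbebaeeedbebbabead' (i=10, period=21)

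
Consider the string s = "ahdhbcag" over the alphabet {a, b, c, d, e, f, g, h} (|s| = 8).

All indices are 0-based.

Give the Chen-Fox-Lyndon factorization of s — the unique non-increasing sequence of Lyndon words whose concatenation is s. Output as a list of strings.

["ahdhbc", "ag"]

emit factor 1: 'ahdhbc' (i=0, period=6)
emit factor 2: 'ag' (i=6, period=2)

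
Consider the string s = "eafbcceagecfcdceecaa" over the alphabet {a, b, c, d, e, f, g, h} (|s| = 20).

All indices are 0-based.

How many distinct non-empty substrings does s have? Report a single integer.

194

rank | idx | suffix
   0 |  19 | a
   1 |  18 | aa
   2 |   1 | afbcceagecfcdceecaa
   3 |   7 | agecfcdceecaa
   4 |   3 | bcceagecfcdceecaa
   5 |  17 | caa
   6 |   4 | cceagecfcdceecaa
   7 |  12 | cdceecaa
   8 |   5 | ceagecfcdceecaa
   9 |  14 | ceecaa
  10 |  10 | cfcdceecaa
  11 |  13 | dceecaa
  12 |   0 | eafbcceagecfcdceecaa
  13 |   6 | eagecfcdceecaa
  14 |  16 | ecaa
  15 |   9 | ecfcdceecaa
  16 |  15 | eecaa
  17 |   2 | fbcceagecfcdceecaa
  18 |  11 | fcdceecaa
  19 |   8 | gecfcdceecaa

SA = [19, 18, 1, 7, 3, 17, 4, 12, 5, 14, 10, 13, 0, 6, 16, 9, 15, 2, 11, 8]
rank  pair      lcp
   1  s[19:],s[18:]  1  'a'
   2  s[18:],s[1:]  1  'a'
   3  s[1:],s[7:]  1  'a'
   4  s[7:],s[3:]  0  ''
   5  s[3:],s[17:]  0  ''
   6  s[17:],s[4:]  1  'c'
   7  s[4:],s[12:]  1  'c'
   8  s[12:],s[5:]  1  'c'
   9  s[5:],s[14:]  2  'ce'
  10  s[14:],s[10:]  1  'c'
  11  s[10:],s[13:]  0  ''
  12  s[13:],s[0:]  0  ''
  13  s[0:],s[6:]  2  'ea'
  14  s[6:],s[16:]  1  'e'
  15  s[16:],s[9:]  2  'ec'
  16  s[9:],s[15:]  1  'e'
  17  s[15:],s[2:]  0  ''
  18  s[2:],s[11:]  1  'f'
  19  s[11:],s[8:]  0  ''

n(n+1)/2 = 20·21/2 = 210
Σ LCP = 0 + 1 + 1 + 1 + 0 + 0 + 1 + 1 + 1 + 2 + 1 + 0 + 0 + 2 + 1 + 2 + 1 + 0 + 1 + 0 = 16
distinct = 210 − 16 = 194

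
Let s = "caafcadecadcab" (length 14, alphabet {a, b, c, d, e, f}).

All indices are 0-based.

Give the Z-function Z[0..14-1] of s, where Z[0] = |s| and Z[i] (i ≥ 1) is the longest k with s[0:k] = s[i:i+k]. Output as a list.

Z[0]=14
i=1: i≥r, start 0; Z[1]=0
i=2: i≥r, start 0; Z[2]=0
i=3: i≥r, start 0; Z[3]=0
i=4: i≥r, start 0; Z[4]=2 extend→box=[4,6)
i=5: min(r-i=1, Z[1]=0)=0; Z[5]=0
i=6: i≥r, start 0; Z[6]=0
i=7: i≥r, start 0; Z[7]=0
i=8: i≥r, start 0; Z[8]=2 extend→box=[8,10)
i=9: min(r-i=1, Z[1]=0)=0; Z[9]=0
i=10: i≥r, start 0; Z[10]=0
i=11: i≥r, start 0; Z[11]=2 extend→box=[11,13)
i=12: min(r-i=1, Z[1]=0)=0; Z[12]=0
i=13: i≥r, start 0; Z[13]=0

[14, 0, 0, 0, 2, 0, 0, 0, 2, 0, 0, 2, 0, 0]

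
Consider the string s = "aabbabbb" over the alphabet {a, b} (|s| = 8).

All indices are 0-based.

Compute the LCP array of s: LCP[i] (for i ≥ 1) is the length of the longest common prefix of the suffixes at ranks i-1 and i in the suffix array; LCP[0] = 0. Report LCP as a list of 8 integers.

[0, 1, 3, 0, 1, 1, 2, 2]

rank | idx | suffix
   0 |   0 | aabbabbb
   1 |   1 | abbabbb
   2 |   4 | abbb
   3 |   7 | b
   4 |   3 | babbb
   5 |   6 | bb
   6 |   2 | bbabbb
   7 |   5 | bbb

SA = [0, 1, 4, 7, 3, 6, 2, 5]
rank  pair      lcp
   1  s[0:],s[1:]  1  'a'
   2  s[1:],s[4:]  3  'abb'
   3  s[4:],s[7:]  0  ''
   4  s[7:],s[3:]  1  'b'
   5  s[3:],s[6:]  1  'b'
   6  s[6:],s[2:]  2  'bb'
   7  s[2:],s[5:]  2  'bb'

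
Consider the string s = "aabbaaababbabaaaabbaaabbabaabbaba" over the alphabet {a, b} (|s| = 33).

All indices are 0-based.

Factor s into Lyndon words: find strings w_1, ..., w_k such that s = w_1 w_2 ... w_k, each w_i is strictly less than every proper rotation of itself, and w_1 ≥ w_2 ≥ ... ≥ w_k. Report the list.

emit factor 1: 'aabb' (i=0, period=4)
emit factor 2: 'aaababbab' (i=4, period=9)
emit factor 3: 'aaaabbaaabbabaabbab' (i=13, period=19)
emit factor 4: 'a' (i=32, period=1)

["aabb", "aaababbab", "aaaabbaaabbabaabbab", "a"]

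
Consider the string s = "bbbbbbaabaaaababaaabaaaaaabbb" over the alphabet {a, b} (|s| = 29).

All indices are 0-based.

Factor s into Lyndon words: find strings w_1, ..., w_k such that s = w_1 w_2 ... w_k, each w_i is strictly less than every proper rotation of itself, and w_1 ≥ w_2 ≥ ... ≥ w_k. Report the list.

emit factor 1: 'b' (i=0, period=1)
emit factor 2: 'b' (i=1, period=1)
emit factor 3: 'b' (i=2, period=1)
emit factor 4: 'b' (i=3, period=1)
emit factor 5: 'b' (i=4, period=1)
emit factor 6: 'b' (i=5, period=1)
emit factor 7: 'aab' (i=6, period=3)
emit factor 8: 'aaaababaaab' (i=9, period=11)
emit factor 9: 'aaaaaabbb' (i=20, period=9)

["b", "b", "b", "b", "b", "b", "aab", "aaaababaaab", "aaaaaabbb"]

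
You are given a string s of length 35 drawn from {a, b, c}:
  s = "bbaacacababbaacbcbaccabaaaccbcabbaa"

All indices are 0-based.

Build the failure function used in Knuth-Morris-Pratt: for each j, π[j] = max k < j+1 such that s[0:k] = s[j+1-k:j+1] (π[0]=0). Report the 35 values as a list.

π[0] = 0
j=1 s[j]='b': π[1]=1 (border 'b')
j=2 s[j]='a': k: 1→0; π[2]=0 (border '')
j=3 s[j]='a': π[3]=0 (border '')
j=4 s[j]='c': π[4]=0 (border '')
j=5 s[j]='a': π[5]=0 (border '')
j=6 s[j]='c': π[6]=0 (border '')
j=7 s[j]='a': π[7]=0 (border '')
j=8 s[j]='b': π[8]=1 (border 'b')
j=9 s[j]='a': k: 1→0; π[9]=0 (border '')
j=10 s[j]='b': π[10]=1 (border 'b')
j=11 s[j]='b': π[11]=2 (border 'bb')
j=12 s[j]='a': π[12]=3 (border 'bba')
j=13 s[j]='a': π[13]=4 (border 'bbaa')
j=14 s[j]='c': π[14]=5 (border 'bbaac')
j=15 s[j]='b': k: 5→0; π[15]=1 (border 'b')
j=16 s[j]='c': k: 1→0; π[16]=0 (border '')
j=17 s[j]='b': π[17]=1 (border 'b')
j=18 s[j]='a': k: 1→0; π[18]=0 (border '')
j=19 s[j]='c': π[19]=0 (border '')
j=20 s[j]='c': π[20]=0 (border '')
j=21 s[j]='a': π[21]=0 (border '')
j=22 s[j]='b': π[22]=1 (border 'b')
j=23 s[j]='a': k: 1→0; π[23]=0 (border '')
j=24 s[j]='a': π[24]=0 (border '')
j=25 s[j]='a': π[25]=0 (border '')
j=26 s[j]='c': π[26]=0 (border '')
j=27 s[j]='c': π[27]=0 (border '')
j=28 s[j]='b': π[28]=1 (border 'b')
j=29 s[j]='c': k: 1→0; π[29]=0 (border '')
j=30 s[j]='a': π[30]=0 (border '')
j=31 s[j]='b': π[31]=1 (border 'b')
j=32 s[j]='b': π[32]=2 (border 'bb')
j=33 s[j]='a': π[33]=3 (border 'bba')
j=34 s[j]='a': π[34]=4 (border 'bbaa')

[0, 1, 0, 0, 0, 0, 0, 0, 1, 0, 1, 2, 3, 4, 5, 1, 0, 1, 0, 0, 0, 0, 1, 0, 0, 0, 0, 0, 1, 0, 0, 1, 2, 3, 4]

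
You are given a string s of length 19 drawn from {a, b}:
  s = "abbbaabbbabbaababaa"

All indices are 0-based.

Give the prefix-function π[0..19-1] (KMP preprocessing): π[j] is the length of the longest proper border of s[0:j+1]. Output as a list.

π[0] = 0
j=1 s[j]='b': π[1]=0 (border '')
j=2 s[j]='b': π[2]=0 (border '')
j=3 s[j]='b': π[3]=0 (border '')
j=4 s[j]='a': π[4]=1 (border 'a')
j=5 s[j]='a': k: 1→0; π[5]=1 (border 'a')
j=6 s[j]='b': π[6]=2 (border 'ab')
j=7 s[j]='b': π[7]=3 (border 'abb')
j=8 s[j]='b': π[8]=4 (border 'abbb')
j=9 s[j]='a': π[9]=5 (border 'abbba')
j=10 s[j]='b': k: 5→1; π[10]=2 (border 'ab')
j=11 s[j]='b': π[11]=3 (border 'abb')
j=12 s[j]='a': k: 3→0; π[12]=1 (border 'a')
j=13 s[j]='a': k: 1→0; π[13]=1 (border 'a')
j=14 s[j]='b': π[14]=2 (border 'ab')
j=15 s[j]='a': k: 2→0; π[15]=1 (border 'a')
j=16 s[j]='b': π[16]=2 (border 'ab')
j=17 s[j]='a': k: 2→0; π[17]=1 (border 'a')
j=18 s[j]='a': k: 1→0; π[18]=1 (border 'a')

[0, 0, 0, 0, 1, 1, 2, 3, 4, 5, 2, 3, 1, 1, 2, 1, 2, 1, 1]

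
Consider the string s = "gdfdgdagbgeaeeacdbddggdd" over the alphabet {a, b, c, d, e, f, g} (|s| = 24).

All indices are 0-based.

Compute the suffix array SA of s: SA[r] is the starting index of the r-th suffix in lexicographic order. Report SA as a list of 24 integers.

[14, 11, 6, 17, 8, 15, 23, 5, 16, 22, 18, 1, 3, 19, 13, 10, 12, 2, 7, 4, 21, 0, 9, 20]

rank→(start, suffix):
  0 → (14, 'acdbddggdd')
  1 → (11, 'aeeacdbddggdd')
  2 → (6, 'agbgeaeeacdbddggdd')
  3 → (17, 'bddggdd')
  4 → (8, 'bgeaeeacdbddggdd')
  5 → (15, 'cdbddggdd')
  6 → (23, 'd')
  7 → (5, 'dagbgeaeeacdbddggdd')
  8 → (16, 'dbddggdd')
  9 → (22, 'dd')
  10 → (18, 'ddggdd')
  11 → (1, 'dfdgdagbgeaeeacdbddggdd')
  12 → (3, 'dgdagbgeaeeacdbddggdd')
  13 → (19, 'dggdd')
  14 → (13, 'eacdbddggdd')
  15 → (10, 'eaeeacdbddggdd')
  16 → (12, 'eeacdbddggdd')
  17 → (2, 'fdgdagbgeaeeacdbddggdd')
  18 → (7, 'gbgeaeeacdbddggdd')
  19 → (4, 'gdagbgeaeeacdbddggdd')
  20 → (21, 'gdd')
  21 → (0, 'gdfdgdagbgeaeeacdbddggdd')
  22 → (9, 'geaeeacdbddggdd')
  23 → (20, 'ggdd')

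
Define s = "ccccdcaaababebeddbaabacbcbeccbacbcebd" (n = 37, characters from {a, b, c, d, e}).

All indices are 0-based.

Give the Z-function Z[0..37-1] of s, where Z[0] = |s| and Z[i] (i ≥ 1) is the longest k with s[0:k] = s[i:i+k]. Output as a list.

Z[0]=37
i=1: i≥r, start 0; Z[1]=3 grow→box=[1,4)
i=2: min(r-i=2, Z[1]=3)=2; Z[2]=2
i=3: min(r-i=1, Z[2]=2)=1; Z[3]=1
i=4: i≥r, start 0; Z[4]=0
i=5: i≥r, start 0; Z[5]=1 grow→box=[5,6)
i=6: i≥r, start 0; Z[6]=0
i=7: i≥r, start 0; Z[7]=0
i=8: i≥r, start 0; Z[8]=0
i=9: i≥r, start 0; Z[9]=0
i=10: i≥r, start 0; Z[10]=0
i=11: i≥r, start 0; Z[11]=0
i=12: i≥r, start 0; Z[12]=0
i=13: i≥r, start 0; Z[13]=0
i=14: i≥r, start 0; Z[14]=0
i=15: i≥r, start 0; Z[15]=0
i=16: i≥r, start 0; Z[16]=0
i=17: i≥r, start 0; Z[17]=0
i=18: i≥r, start 0; Z[18]=0
i=19: i≥r, start 0; Z[19]=0
i=20: i≥r, start 0; Z[20]=0
i=21: i≥r, start 0; Z[21]=0
i=22: i≥r, start 0; Z[22]=1 grow→box=[22,23)
i=23: i≥r, start 0; Z[23]=0
i=24: i≥r, start 0; Z[24]=1 grow→box=[24,25)
i=25: i≥r, start 0; Z[25]=0
i=26: i≥r, start 0; Z[26]=0
i=27: i≥r, start 0; Z[27]=2 grow→box=[27,29)
i=28: min(r-i=1, Z[1]=3)=1; Z[28]=1
i=29: i≥r, start 0; Z[29]=0
i=30: i≥r, start 0; Z[30]=0
i=31: i≥r, start 0; Z[31]=1 grow→box=[31,32)
i=32: i≥r, start 0; Z[32]=0
i=33: i≥r, start 0; Z[33]=1 grow→box=[33,34)
i=34: i≥r, start 0; Z[34]=0
i=35: i≥r, start 0; Z[35]=0
i=36: i≥r, start 0; Z[36]=0

[37, 3, 2, 1, 0, 1, 0, 0, 0, 0, 0, 0, 0, 0, 0, 0, 0, 0, 0, 0, 0, 0, 1, 0, 1, 0, 0, 2, 1, 0, 0, 1, 0, 1, 0, 0, 0]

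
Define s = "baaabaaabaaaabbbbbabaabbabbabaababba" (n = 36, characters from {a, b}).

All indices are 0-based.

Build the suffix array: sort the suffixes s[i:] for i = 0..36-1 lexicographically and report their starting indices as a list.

sorted suffixes:
  #0 SA[0]=35  'a'
  #1 SA[1]=9  'aaaabbbbbabaabbabbabaababba'
  #2 SA[2]=5  'aaabaaaabbbbbabaabbabbabaababba'
  #3 SA[3]=1  'aaabaaabaaaabbbbbabaabbabbabaababba'
  #4 SA[4]=10  'aaabbbbbabaabbabbabaababba'
  #5 SA[5]=6  'aabaaaabbbbbabaabbabbabaababba'
  #6 SA[6]=2  'aabaaabaaaabbbbbabaabbabbabaababba'
  #7 SA[7]=29  'aababba'
  #8 SA[8]=20  'aabbabbabaababba'
  #9 SA[9]=11  'aabbbbbabaabbabbabaababba'
  #10 SA[10]=7  'abaaaabbbbbabaabbabbabaababba'
  #11 SA[11]=3  'abaaabaaaabbbbbabaabbabbabaababba'
  #12 SA[12]=27  'abaababba'
  #13 SA[13]=18  'abaabbabbabaababba'
  #14 SA[14]=30  'ababba'
  #15 SA[15]=32  'abba'
  #16 SA[16]=24  'abbabaababba'
  #17 SA[17]=21  'abbabbabaababba'
  #18 SA[18]=12  'abbbbbabaabbabbabaababba'
  #19 SA[19]=34  'ba'
  #20 SA[20]=8  'baaaabbbbbabaabbabbabaababba'
  #21 SA[21]=4  'baaabaaaabbbbbabaabbabbabaababba'
  #22 SA[22]=0  'baaabaaabaaaabbbbbabaabbabbabaababba'
  #23 SA[23]=28  'baababba'
  #24 SA[24]=19  'baabbabbabaababba'
  #25 SA[25]=26  'babaababba'
  #26 SA[26]=17  'babaabbabbabaababba'
  #27 SA[27]=31  'babba'
  #28 SA[28]=23  'babbabaababba'
  #29 SA[29]=33  'bba'
  #30 SA[30]=25  'bbabaababba'
  #31 SA[31]=16  'bbabaabbabbabaababba'
  #32 SA[32]=22  'bbabbabaababba'
  #33 SA[33]=15  'bbbabaabbabbabaababba'
  #34 SA[34]=14  'bbbbabaabbabbabaababba'
  #35 SA[35]=13  'bbbbbabaabbabbabaababba'

[35, 9, 5, 1, 10, 6, 2, 29, 20, 11, 7, 3, 27, 18, 30, 32, 24, 21, 12, 34, 8, 4, 0, 28, 19, 26, 17, 31, 23, 33, 25, 16, 22, 15, 14, 13]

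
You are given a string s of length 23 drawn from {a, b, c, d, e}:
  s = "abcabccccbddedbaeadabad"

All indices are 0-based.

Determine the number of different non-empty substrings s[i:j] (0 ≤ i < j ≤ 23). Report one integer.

249

rank→(start, suffix):
  0 → (19, 'abad')
  1 → (0, 'abcabccccbddedbaeadabad')
  2 → (3, 'abccccbddedbaeadabad')
  3 → (21, 'ad')
  4 → (17, 'adabad')
  5 → (15, 'aeadabad')
  6 → (20, 'bad')
  7 → (14, 'baeadabad')
  8 → (1, 'bcabccccbddedbaeadabad')
  9 → (4, 'bccccbddedbaeadabad')
  10 → (9, 'bddedbaeadabad')
  11 → (2, 'cabccccbddedbaeadabad')
  12 → (8, 'cbddedbaeadabad')
  13 → (7, 'ccbddedbaeadabad')
  14 → (6, 'cccbddedbaeadabad')
  15 → (5, 'ccccbddedbaeadabad')
  16 → (22, 'd')
  17 → (18, 'dabad')
  18 → (13, 'dbaeadabad')
  19 → (10, 'ddedbaeadabad')
  20 → (11, 'dedbaeadabad')
  21 → (16, 'eadabad')
  22 → (12, 'edbaeadabad')

SA = [19, 0, 3, 21, 17, 15, 20, 14, 1, 4, 9, 2, 8, 7, 6, 5, 22, 18, 13, 10, 11, 16, 12]
i: (SA[i-1],SA[i]) lcp shared
  1: (19,0) 2 'ab'
  2: (0,3) 3 'abc'
  3: (3,21) 1 'a'
  4: (21,17) 2 'ad'
  5: (17,15) 1 'a'
  6: (15,20) 0 ''
  7: (20,14) 2 'ba'
  8: (14,1) 1 'b'
  9: (1,4) 2 'bc'
  10: (4,9) 1 'b'
  11: (9,2) 0 ''
  12: (2,8) 1 'c'
  13: (8,7) 1 'c'
  14: (7,6) 2 'cc'
  15: (6,5) 3 'ccc'
  16: (5,22) 0 ''
  17: (22,18) 1 'd'
  18: (18,13) 1 'd'
  19: (13,10) 1 'd'
  20: (10,11) 1 'd'
  21: (11,16) 0 ''
  22: (16,12) 1 'e'

n(n+1)/2 = 23·24/2 = 276
Σ LCP = 0 + 2 + 3 + 1 + 2 + 1 + 0 + 2 + 1 + 2 + 1 + 0 + 1 + 1 + 2 + 3 + 0 + 1 + 1 + 1 + 1 + 0 + 1 = 27
distinct = 276 − 27 = 249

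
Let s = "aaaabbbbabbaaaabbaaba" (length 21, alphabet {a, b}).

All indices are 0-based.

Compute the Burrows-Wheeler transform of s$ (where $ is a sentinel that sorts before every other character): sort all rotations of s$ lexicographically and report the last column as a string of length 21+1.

rank  rotation                last
    0  $aaaabbbbabbaaaabbaaba  a
    1  a$aaaabbbbabbaaaabbaab  b
    2  aaaabbaaba$aaaabbbbabb  b
    3  aaaabbbbabbaaaabbaaba$  $
    4  aaabbaaba$aaaabbbbabba  a
    5  aaabbbbabbaaaabbaaba$a  a
    6  aaba$aaaabbbbabbaaaabb  b
    7  aabbaaba$aaaabbbbabbaa  a
    8  aabbbbabbaaaabbaaba$aa  a
    9  aba$aaaabbbbabbaaaabba  a
   10  abbaaaabbaaba$aaaabbbb  b
   11  abbaaba$aaaabbbbabbaaa  a
   12  abbbbabbaaaabbaaba$aaa  a
   13  ba$aaaabbbbabbaaaabbaa  a
   14  baaaabbaaba$aaaabbbbab  b
   15  baaba$aaaabbbbabbaaaab  b
   16  babbaaaabbaaba$aaaabbb  b
   17  bbaaaabbaaba$aaaabbbba  a
   18  bbaaba$aaaabbbbabbaaaa  a
   19  bbabbaaaabbaaba$aaaabb  b
   20  bbbabbaaaabbaaba$aaaab  b
   21  bbbbabbaaaabbaaba$aaaa  a

abb$aabaaabaaabbbaabba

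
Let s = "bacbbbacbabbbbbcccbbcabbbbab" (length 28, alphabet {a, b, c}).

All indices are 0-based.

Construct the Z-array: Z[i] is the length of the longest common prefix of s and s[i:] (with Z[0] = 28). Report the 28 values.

Z[0]=28
i=1: fresh scan; Z[1]=0
i=2: fresh scan; Z[2]=0
i=3: fresh scan; Z[3]=1 extend→box=[3,4)
i=4: fresh scan; Z[4]=1 extend→box=[4,5)
i=5: fresh scan; Z[5]=4 extend→box=[5,9)
i=6: min(r-i=3, Z[1]=0)=0; Z[6]=0
i=7: min(r-i=2, Z[2]=0)=0; Z[7]=0
i=8: min(r-i=1, Z[3]=1)=1; Z[8]=2 extend→box=[8,10)
i=9: min(r-i=1, Z[1]=0)=0; Z[9]=0
i=10: fresh scan; Z[10]=1 extend→box=[10,11)
i=11: fresh scan; Z[11]=1 extend→box=[11,12)
i=12: fresh scan; Z[12]=1 extend→box=[12,13)
i=13: fresh scan; Z[13]=1 extend→box=[13,14)
i=14: fresh scan; Z[14]=1 extend→box=[14,15)
i=15: fresh scan; Z[15]=0
i=16: fresh scan; Z[16]=0
i=17: fresh scan; Z[17]=0
i=18: fresh scan; Z[18]=1 extend→box=[18,19)
i=19: fresh scan; Z[19]=1 extend→box=[19,20)
i=20: fresh scan; Z[20]=0
i=21: fresh scan; Z[21]=0
i=22: fresh scan; Z[22]=1 extend→box=[22,23)
i=23: fresh scan; Z[23]=1 extend→box=[23,24)
i=24: fresh scan; Z[24]=1 extend→box=[24,25)
i=25: fresh scan; Z[25]=2 extend→box=[25,27)
i=26: min(r-i=1, Z[1]=0)=0; Z[26]=0
i=27: fresh scan; Z[27]=1 extend→box=[27,28)

[28, 0, 0, 1, 1, 4, 0, 0, 2, 0, 1, 1, 1, 1, 1, 0, 0, 0, 1, 1, 0, 0, 1, 1, 1, 2, 0, 1]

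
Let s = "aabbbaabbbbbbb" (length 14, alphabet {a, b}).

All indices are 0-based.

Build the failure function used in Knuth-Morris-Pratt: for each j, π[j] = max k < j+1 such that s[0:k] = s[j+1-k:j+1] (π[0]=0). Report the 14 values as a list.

[0, 1, 0, 0, 0, 1, 2, 3, 4, 5, 0, 0, 0, 0]

π[0] = 0
j=1 s[j]='a': π[1]=1 (border 'a')
j=2 s[j]='b': k: 1→0; π[2]=0 (border '')
j=3 s[j]='b': π[3]=0 (border '')
j=4 s[j]='b': π[4]=0 (border '')
j=5 s[j]='a': π[5]=1 (border 'a')
j=6 s[j]='a': π[6]=2 (border 'aa')
j=7 s[j]='b': π[7]=3 (border 'aab')
j=8 s[j]='b': π[8]=4 (border 'aabb')
j=9 s[j]='b': π[9]=5 (border 'aabbb')
j=10 s[j]='b': k: 5→0; π[10]=0 (border '')
j=11 s[j]='b': π[11]=0 (border '')
j=12 s[j]='b': π[12]=0 (border '')
j=13 s[j]='b': π[13]=0 (border '')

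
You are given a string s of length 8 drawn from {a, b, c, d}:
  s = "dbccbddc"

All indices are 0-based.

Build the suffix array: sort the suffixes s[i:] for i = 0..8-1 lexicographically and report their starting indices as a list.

sorted suffixes:
  #0 SA[0]=1  'bccbddc'
  #1 SA[1]=4  'bddc'
  #2 SA[2]=7  'c'
  #3 SA[3]=3  'cbddc'
  #4 SA[4]=2  'ccbddc'
  #5 SA[5]=0  'dbccbddc'
  #6 SA[6]=6  'dc'
  #7 SA[7]=5  'ddc'

[1, 4, 7, 3, 2, 0, 6, 5]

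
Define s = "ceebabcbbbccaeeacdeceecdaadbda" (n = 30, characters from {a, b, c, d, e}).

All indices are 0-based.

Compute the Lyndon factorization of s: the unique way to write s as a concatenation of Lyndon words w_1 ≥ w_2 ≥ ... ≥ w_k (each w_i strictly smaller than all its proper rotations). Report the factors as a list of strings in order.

emit factor 1: 'cee' (i=0, period=3)
emit factor 2: 'b' (i=3, period=1)
emit factor 3: 'abcbbbccaeeacdeceecd' (i=4, period=20)
emit factor 4: 'aadbd' (i=24, period=5)
emit factor 5: 'a' (i=29, period=1)

["cee", "b", "abcbbbccaeeacdeceecd", "aadbd", "a"]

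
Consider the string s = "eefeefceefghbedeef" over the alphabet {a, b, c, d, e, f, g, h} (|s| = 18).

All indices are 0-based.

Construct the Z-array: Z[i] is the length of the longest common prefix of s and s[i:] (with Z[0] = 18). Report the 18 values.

[18, 1, 0, 3, 1, 0, 0, 3, 1, 0, 0, 0, 0, 1, 0, 3, 1, 0]

Z[0]=18
i=1: fresh scan; Z[1]=1 extend→box=[1,2)
i=2: fresh scan; Z[2]=0
i=3: fresh scan; Z[3]=3 extend→box=[3,6)
i=4: min(r-i=2, Z[1]=1)=1; Z[4]=1
i=5: min(r-i=1, Z[2]=0)=0; Z[5]=0
i=6: fresh scan; Z[6]=0
i=7: fresh scan; Z[7]=3 extend→box=[7,10)
i=8: min(r-i=2, Z[1]=1)=1; Z[8]=1
i=9: min(r-i=1, Z[2]=0)=0; Z[9]=0
i=10: fresh scan; Z[10]=0
i=11: fresh scan; Z[11]=0
i=12: fresh scan; Z[12]=0
i=13: fresh scan; Z[13]=1 extend→box=[13,14)
i=14: fresh scan; Z[14]=0
i=15: fresh scan; Z[15]=3 extend→box=[15,18)
i=16: min(r-i=2, Z[1]=1)=1; Z[16]=1
i=17: min(r-i=1, Z[2]=0)=0; Z[17]=0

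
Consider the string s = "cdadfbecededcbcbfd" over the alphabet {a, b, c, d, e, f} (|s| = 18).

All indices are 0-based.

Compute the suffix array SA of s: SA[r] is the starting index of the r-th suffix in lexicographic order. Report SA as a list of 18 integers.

[2, 13, 5, 15, 12, 14, 0, 7, 17, 1, 11, 9, 3, 6, 10, 8, 4, 16]

sorted suffixes:
  #0 SA[0]=2  'adfbecededcbcbfd'
  #1 SA[1]=13  'bcbfd'
  #2 SA[2]=5  'becededcbcbfd'
  #3 SA[3]=15  'bfd'
  #4 SA[4]=12  'cbcbfd'
  #5 SA[5]=14  'cbfd'
  #6 SA[6]=0  'cdadfbecededcbcbfd'
  #7 SA[7]=7  'cededcbcbfd'
  #8 SA[8]=17  'd'
  #9 SA[9]=1  'dadfbecededcbcbfd'
  #10 SA[10]=11  'dcbcbfd'
  #11 SA[11]=9  'dedcbcbfd'
  #12 SA[12]=3  'dfbecededcbcbfd'
  #13 SA[13]=6  'ecededcbcbfd'
  #14 SA[14]=10  'edcbcbfd'
  #15 SA[15]=8  'ededcbcbfd'
  #16 SA[16]=4  'fbecededcbcbfd'
  #17 SA[17]=16  'fd'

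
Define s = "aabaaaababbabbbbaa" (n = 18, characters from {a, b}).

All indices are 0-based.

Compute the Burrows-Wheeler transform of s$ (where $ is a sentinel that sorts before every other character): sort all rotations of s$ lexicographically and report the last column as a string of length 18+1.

aabba$aaabbbaabbaba

rank  rotation             last
    0  $aabaaaababbabbbbaa  a
    1  a$aabaaaababbabbbba  a
    2  aa$aabaaaababbabbbb  b
    3  aaaababbabbbbaa$aab  b
    4  aaababbabbbbaa$aaba  a
    5  aabaaaababbabbbbaa$  $
    6  aababbabbbbaa$aabaa  a
    7  abaaaababbabbbbaa$a  a
    8  ababbabbbbaa$aabaaa  a
    9  abbabbbbaa$aabaaaab  b
   10  abbbbaa$aabaaaababb  b
   11  baa$aabaaaababbabbb  b
   12  baaaababbabbbbaa$aa  a
   13  babbabbbbaa$aabaaaa  a
   14  babbbbaa$aabaaaabab  b
   15  bbaa$aabaaaababbabb  b
   16  bbabbbbaa$aabaaaaba  a
   17  bbbaa$aabaaaababbab  b
   18  bbbbaa$aabaaaababba  a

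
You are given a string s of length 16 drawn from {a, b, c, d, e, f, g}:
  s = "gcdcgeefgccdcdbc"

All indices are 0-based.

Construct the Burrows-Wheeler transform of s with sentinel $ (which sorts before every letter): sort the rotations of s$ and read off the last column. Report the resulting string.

rank  rotation           last
    0  $gcdcgeefgccdcdbc  c
    1  bc$gcdcgeefgccdcd  d
    2  c$gcdcgeefgccdcdb  b
    3  ccdcdbc$gcdcgeefg  g
    4  cdbc$gcdcgeefgccd  d
    5  cdcdbc$gcdcgeefgc  c
    6  cdcgeefgccdcdbc$g  g
    7  cgeefgccdcdbc$gcd  d
    8  dbc$gcdcgeefgccdc  c
    9  dcdbc$gcdcgeefgcc  c
   10  dcgeefgccdcdbc$gc  c
   11  eefgccdcdbc$gcdcg  g
   12  efgccdcdbc$gcdcge  e
   13  fgccdcdbc$gcdcgee  e
   14  gccdcdbc$gcdcgeef  f
   15  gcdcgeefgccdcdbc$  $
   16  geefgccdcdbc$gcdc  c

cdbgdcgdcccgeef$c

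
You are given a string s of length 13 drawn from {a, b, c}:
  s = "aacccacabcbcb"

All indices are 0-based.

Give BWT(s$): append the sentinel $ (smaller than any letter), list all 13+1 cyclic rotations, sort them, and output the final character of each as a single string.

b$ccaccaacbbca

rank  rotation        last
    0  $aacccacabcbcb  b
    1  aacccacabcbcb$  $
    2  abcbcb$aacccac  c
    3  acabcbcb$aaccc  c
    4  acccacabcbcb$a  a
    5  b$aacccacabcbc  c
    6  bcb$aacccacabc  c
    7  bcbcb$aacccaca  a
    8  cabcbcb$aaccca  a
    9  cacabcbcb$aacc  c
   10  cb$aacccacabcb  b
   11  cbcb$aacccacab  b
   12  ccacabcbcb$aac  c
   13  cccacabcbcb$aa  a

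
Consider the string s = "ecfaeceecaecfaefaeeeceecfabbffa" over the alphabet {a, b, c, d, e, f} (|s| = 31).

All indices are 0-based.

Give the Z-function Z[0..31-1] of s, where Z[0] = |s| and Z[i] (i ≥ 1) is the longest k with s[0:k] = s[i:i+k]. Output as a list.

Z[0]=31
i=1: i≥r, start 0; Z[1]=0
i=2: i≥r, start 0; Z[2]=0
i=3: i≥r, start 0; Z[3]=0
i=4: i≥r, start 0; Z[4]=2 extend→box=[4,6)
i=5: min(r-i=1, Z[1]=0)=0; Z[5]=0
i=6: i≥r, start 0; Z[6]=1 extend→box=[6,7)
i=7: i≥r, start 0; Z[7]=2 extend→box=[7,9)
i=8: min(r-i=1, Z[1]=0)=0; Z[8]=0
i=9: i≥r, start 0; Z[9]=0
i=10: i≥r, start 0; Z[10]=5 extend→box=[10,15)
i=11: min(r-i=4, Z[1]=0)=0; Z[11]=0
i=12: min(r-i=3, Z[2]=0)=0; Z[12]=0
i=13: min(r-i=2, Z[3]=0)=0; Z[13]=0
i=14: min(r-i=1, Z[4]=2)=1; Z[14]=1
i=15: i≥r, start 0; Z[15]=0
i=16: i≥r, start 0; Z[16]=0
i=17: i≥r, start 0; Z[17]=1 extend→box=[17,18)
i=18: i≥r, start 0; Z[18]=1 extend→box=[18,19)
i=19: i≥r, start 0; Z[19]=2 extend→box=[19,21)
i=20: min(r-i=1, Z[1]=0)=0; Z[20]=0
i=21: i≥r, start 0; Z[21]=1 extend→box=[21,22)
i=22: i≥r, start 0; Z[22]=4 extend→box=[22,26)
i=23: min(r-i=3, Z[1]=0)=0; Z[23]=0
i=24: min(r-i=2, Z[2]=0)=0; Z[24]=0
i=25: min(r-i=1, Z[3]=0)=0; Z[25]=0
i=26: i≥r, start 0; Z[26]=0
i=27: i≥r, start 0; Z[27]=0
i=28: i≥r, start 0; Z[28]=0
i=29: i≥r, start 0; Z[29]=0
i=30: i≥r, start 0; Z[30]=0

[31, 0, 0, 0, 2, 0, 1, 2, 0, 0, 5, 0, 0, 0, 1, 0, 0, 1, 1, 2, 0, 1, 4, 0, 0, 0, 0, 0, 0, 0, 0]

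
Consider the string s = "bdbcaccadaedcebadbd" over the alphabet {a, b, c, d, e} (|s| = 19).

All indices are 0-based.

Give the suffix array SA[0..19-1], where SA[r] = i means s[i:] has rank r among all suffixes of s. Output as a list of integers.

[4, 7, 15, 9, 14, 2, 17, 0, 3, 6, 5, 12, 18, 8, 1, 16, 11, 13, 10]

sorted suffixes:
  #0 SA[0]=4  'accadaedcebadbd'
  #1 SA[1]=7  'adaedcebadbd'
  #2 SA[2]=15  'adbd'
  #3 SA[3]=9  'aedcebadbd'
  #4 SA[4]=14  'badbd'
  #5 SA[5]=2  'bcaccadaedcebadbd'
  #6 SA[6]=17  'bd'
  #7 SA[7]=0  'bdbcaccadaedcebadbd'
  #8 SA[8]=3  'caccadaedcebadbd'
  #9 SA[9]=6  'cadaedcebadbd'
  #10 SA[10]=5  'ccadaedcebadbd'
  #11 SA[11]=12  'cebadbd'
  #12 SA[12]=18  'd'
  #13 SA[13]=8  'daedcebadbd'
  #14 SA[14]=1  'dbcaccadaedcebadbd'
  #15 SA[15]=16  'dbd'
  #16 SA[16]=11  'dcebadbd'
  #17 SA[17]=13  'ebadbd'
  #18 SA[18]=10  'edcebadbd'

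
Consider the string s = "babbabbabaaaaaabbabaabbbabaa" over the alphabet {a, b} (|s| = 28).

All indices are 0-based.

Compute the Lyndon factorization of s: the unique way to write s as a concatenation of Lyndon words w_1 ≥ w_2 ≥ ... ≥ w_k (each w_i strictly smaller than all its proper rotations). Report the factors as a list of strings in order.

emit factor 1: 'b' (i=0, period=1)
emit factor 2: 'abb' (i=1, period=3)
emit factor 3: 'abb' (i=4, period=3)
emit factor 4: 'ab' (i=7, period=2)
emit factor 5: 'aaaaaabbabaabbbab' (i=9, period=17)
emit factor 6: 'a' (i=26, period=1)
emit factor 7: 'a' (i=27, period=1)

["b", "abb", "abb", "ab", "aaaaaabbabaabbbab", "a", "a"]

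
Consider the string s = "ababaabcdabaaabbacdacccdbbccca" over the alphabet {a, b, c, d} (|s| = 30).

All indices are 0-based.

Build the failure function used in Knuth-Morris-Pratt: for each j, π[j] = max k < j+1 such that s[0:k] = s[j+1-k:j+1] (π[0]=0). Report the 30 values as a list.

[0, 0, 1, 2, 3, 1, 2, 0, 0, 1, 2, 3, 1, 1, 2, 0, 1, 0, 0, 1, 0, 0, 0, 0, 0, 0, 0, 0, 0, 1]

π[0] = 0
j=1 s[j]='b': π[1]=0 (border '')
j=2 s[j]='a': π[2]=1 (border 'a')
j=3 s[j]='b': π[3]=2 (border 'ab')
j=4 s[j]='a': π[4]=3 (border 'aba')
j=5 s[j]='a': k: 3→1→0; π[5]=1 (border 'a')
j=6 s[j]='b': π[6]=2 (border 'ab')
j=7 s[j]='c': k: 2→0; π[7]=0 (border '')
j=8 s[j]='d': π[8]=0 (border '')
j=9 s[j]='a': π[9]=1 (border 'a')
j=10 s[j]='b': π[10]=2 (border 'ab')
j=11 s[j]='a': π[11]=3 (border 'aba')
j=12 s[j]='a': k: 3→1→0; π[12]=1 (border 'a')
j=13 s[j]='a': k: 1→0; π[13]=1 (border 'a')
j=14 s[j]='b': π[14]=2 (border 'ab')
j=15 s[j]='b': k: 2→0; π[15]=0 (border '')
j=16 s[j]='a': π[16]=1 (border 'a')
j=17 s[j]='c': k: 1→0; π[17]=0 (border '')
j=18 s[j]='d': π[18]=0 (border '')
j=19 s[j]='a': π[19]=1 (border 'a')
j=20 s[j]='c': k: 1→0; π[20]=0 (border '')
j=21 s[j]='c': π[21]=0 (border '')
j=22 s[j]='c': π[22]=0 (border '')
j=23 s[j]='d': π[23]=0 (border '')
j=24 s[j]='b': π[24]=0 (border '')
j=25 s[j]='b': π[25]=0 (border '')
j=26 s[j]='c': π[26]=0 (border '')
j=27 s[j]='c': π[27]=0 (border '')
j=28 s[j]='c': π[28]=0 (border '')
j=29 s[j]='a': π[29]=1 (border 'a')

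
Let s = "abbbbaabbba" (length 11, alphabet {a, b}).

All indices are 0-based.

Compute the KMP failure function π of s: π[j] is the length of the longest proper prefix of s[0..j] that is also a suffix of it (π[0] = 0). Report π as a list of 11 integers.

[0, 0, 0, 0, 0, 1, 1, 2, 3, 4, 1]

π[0] = 0
j=1 s[j]='b': π[1]=0 (border '')
j=2 s[j]='b': π[2]=0 (border '')
j=3 s[j]='b': π[3]=0 (border '')
j=4 s[j]='b': π[4]=0 (border '')
j=5 s[j]='a': π[5]=1 (border 'a')
j=6 s[j]='a': k: 1→0; π[6]=1 (border 'a')
j=7 s[j]='b': π[7]=2 (border 'ab')
j=8 s[j]='b': π[8]=3 (border 'abb')
j=9 s[j]='b': π[9]=4 (border 'abbb')
j=10 s[j]='a': k: 4→0; π[10]=1 (border 'a')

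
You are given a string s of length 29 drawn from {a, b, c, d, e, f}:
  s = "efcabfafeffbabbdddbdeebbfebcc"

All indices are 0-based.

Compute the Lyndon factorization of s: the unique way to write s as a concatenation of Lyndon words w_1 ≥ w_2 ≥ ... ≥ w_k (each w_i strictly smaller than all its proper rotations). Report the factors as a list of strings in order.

emit factor 1: 'ef' (i=0, period=2)
emit factor 2: 'c' (i=2, period=1)
emit factor 3: 'abfafeffb' (i=3, period=9)
emit factor 4: 'abbdddbdeebbfebcc' (i=12, period=17)

["ef", "c", "abfafeffb", "abbdddbdeebbfebcc"]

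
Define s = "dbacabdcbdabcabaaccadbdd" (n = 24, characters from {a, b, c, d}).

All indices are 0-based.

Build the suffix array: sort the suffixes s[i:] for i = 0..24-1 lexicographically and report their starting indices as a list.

rank→(start, suffix):
  0 → (15, 'aaccadbdd')
  1 → (13, 'abaaccadbdd')
  2 → (10, 'abcabaaccadbdd')
  3 → (4, 'abdcbdabcabaaccadbdd')
  4 → (2, 'acabdcbdabcabaaccadbdd')
  5 → (16, 'accadbdd')
  6 → (19, 'adbdd')
  7 → (14, 'baaccadbdd')
  8 → (1, 'bacabdcbdabcabaaccadbdd')
  9 → (11, 'bcabaaccadbdd')
  10 → (8, 'bdabcabaaccadbdd')
  11 → (5, 'bdcbdabcabaaccadbdd')
  12 → (21, 'bdd')
  13 → (12, 'cabaaccadbdd')
  14 → (3, 'cabdcbdabcabaaccadbdd')
  15 → (18, 'cadbdd')
  16 → (7, 'cbdabcabaaccadbdd')
  17 → (17, 'ccadbdd')
  18 → (23, 'd')
  19 → (9, 'dabcabaaccadbdd')
  20 → (0, 'dbacabdcbdabcabaaccadbdd')
  21 → (20, 'dbdd')
  22 → (6, 'dcbdabcabaaccadbdd')
  23 → (22, 'dd')

[15, 13, 10, 4, 2, 16, 19, 14, 1, 11, 8, 5, 21, 12, 3, 18, 7, 17, 23, 9, 0, 20, 6, 22]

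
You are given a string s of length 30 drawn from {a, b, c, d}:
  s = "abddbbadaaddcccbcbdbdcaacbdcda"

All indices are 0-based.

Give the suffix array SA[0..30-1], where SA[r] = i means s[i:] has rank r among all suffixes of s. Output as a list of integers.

[29, 22, 8, 0, 23, 6, 9, 5, 4, 15, 17, 19, 25, 1, 21, 14, 16, 24, 13, 12, 27, 28, 7, 3, 18, 20, 11, 26, 2, 10]

rank | idx | suffix
   0 |  29 | a
   1 |  22 | aacbdcda
   2 |   8 | aaddcccbcbdbdcaacbdcda
   3 |   0 | abddbbadaaddcccbcbdbdcaacbdcda
   4 |  23 | acbdcda
   5 |   6 | adaaddcccbcbdbdcaacbdcda
   6 |   9 | addcccbcbdbdcaacbdcda
   7 |   5 | badaaddcccbcbdbdcaacbdcda
   8 |   4 | bbadaaddcccbcbdbdcaacbdcda
   9 |  15 | bcbdbdcaacbdcda
  10 |  17 | bdbdcaacbdcda
  11 |  19 | bdcaacbdcda
  12 |  25 | bdcda
  13 |   1 | bddbbadaaddcccbcbdbdcaacbdcda
  14 |  21 | caacbdcda
  15 |  14 | cbcbdbdcaacbdcda
  16 |  16 | cbdbdcaacbdcda
  17 |  24 | cbdcda
  18 |  13 | ccbcbdbdcaacbdcda
  19 |  12 | cccbcbdbdcaacbdcda
  20 |  27 | cda
  21 |  28 | da
  22 |   7 | daaddcccbcbdbdcaacbdcda
  23 |   3 | dbbadaaddcccbcbdbdcaacbdcda
  24 |  18 | dbdcaacbdcda
  25 |  20 | dcaacbdcda
  26 |  11 | dcccbcbdbdcaacbdcda
  27 |  26 | dcda
  28 |   2 | ddbbadaaddcccbcbdbdcaacbdcda
  29 |  10 | ddcccbcbdbdcaacbdcda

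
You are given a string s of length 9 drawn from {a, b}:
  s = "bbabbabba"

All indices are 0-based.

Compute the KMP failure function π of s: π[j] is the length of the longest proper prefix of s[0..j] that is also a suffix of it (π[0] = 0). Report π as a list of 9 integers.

π[0] = 0
j=1 s[j]='b': π[1]=1 (border 'b')
j=2 s[j]='a': k: 1→0; π[2]=0 (border '')
j=3 s[j]='b': π[3]=1 (border 'b')
j=4 s[j]='b': π[4]=2 (border 'bb')
j=5 s[j]='a': π[5]=3 (border 'bba')
j=6 s[j]='b': π[6]=4 (border 'bbab')
j=7 s[j]='b': π[7]=5 (border 'bbabb')
j=8 s[j]='a': π[8]=6 (border 'bbabba')

[0, 1, 0, 1, 2, 3, 4, 5, 6]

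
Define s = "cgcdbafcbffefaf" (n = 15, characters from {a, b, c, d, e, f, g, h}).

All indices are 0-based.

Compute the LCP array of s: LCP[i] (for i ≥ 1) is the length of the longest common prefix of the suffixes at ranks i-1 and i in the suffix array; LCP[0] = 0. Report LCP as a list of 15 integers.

[0, 2, 0, 1, 0, 1, 1, 0, 0, 0, 1, 1, 1, 1, 0]

sorted suffixes:
  #0 SA[0]=13  'af'
  #1 SA[1]=5  'afcbffefaf'
  #2 SA[2]=4  'bafcbffefaf'
  #3 SA[3]=8  'bffefaf'
  #4 SA[4]=7  'cbffefaf'
  #5 SA[5]=2  'cdbafcbffefaf'
  #6 SA[6]=0  'cgcdbafcbffefaf'
  #7 SA[7]=3  'dbafcbffefaf'
  #8 SA[8]=11  'efaf'
  #9 SA[9]=14  'f'
  #10 SA[10]=12  'faf'
  #11 SA[11]=6  'fcbffefaf'
  #12 SA[12]=10  'fefaf'
  #13 SA[13]=9  'ffefaf'
  #14 SA[14]=1  'gcdbafcbffefaf'

SA = [13, 5, 4, 8, 7, 2, 0, 3, 11, 14, 12, 6, 10, 9, 1]
i: (SA[i-1],SA[i]) lcp shared
  1: (13,5) 2 'af'
  2: (5,4) 0 ''
  3: (4,8) 1 'b'
  4: (8,7) 0 ''
  5: (7,2) 1 'c'
  6: (2,0) 1 'c'
  7: (0,3) 0 ''
  8: (3,11) 0 ''
  9: (11,14) 0 ''
  10: (14,12) 1 'f'
  11: (12,6) 1 'f'
  12: (6,10) 1 'f'
  13: (10,9) 1 'f'
  14: (9,1) 0 ''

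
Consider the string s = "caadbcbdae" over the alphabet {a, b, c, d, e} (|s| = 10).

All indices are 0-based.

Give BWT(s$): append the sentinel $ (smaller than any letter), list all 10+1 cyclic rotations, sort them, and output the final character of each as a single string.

rank  rotation     last
    0  $caadbcbdae  e
    1  aadbcbdae$c  c
    2  adbcbdae$ca  a
    3  ae$caadbcbd  d
    4  bcbdae$caad  d
    5  bdae$caadbc  c
    6  caadbcbdae$  $
    7  cbdae$caadb  b
    8  dae$caadbcb  b
    9  dbcbdae$caa  a
   10  e$caadbcbda  a

ecaddc$bbaa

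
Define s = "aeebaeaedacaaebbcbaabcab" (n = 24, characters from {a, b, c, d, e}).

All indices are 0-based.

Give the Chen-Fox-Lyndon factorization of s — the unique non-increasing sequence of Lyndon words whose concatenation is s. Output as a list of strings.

emit factor 1: 'aeeb' (i=0, period=4)
emit factor 2: 'aeaed' (i=4, period=5)
emit factor 3: 'ac' (i=9, period=2)
emit factor 4: 'aaebbcb' (i=11, period=7)
emit factor 5: 'aabcab' (i=18, period=6)

["aeeb", "aeaed", "ac", "aaebbcb", "aabcab"]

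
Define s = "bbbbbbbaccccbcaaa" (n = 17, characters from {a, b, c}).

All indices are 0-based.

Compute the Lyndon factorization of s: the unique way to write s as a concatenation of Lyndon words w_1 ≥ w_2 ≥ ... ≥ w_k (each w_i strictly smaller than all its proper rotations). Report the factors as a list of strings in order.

emit factor 1: 'b' (i=0, period=1)
emit factor 2: 'b' (i=1, period=1)
emit factor 3: 'b' (i=2, period=1)
emit factor 4: 'b' (i=3, period=1)
emit factor 5: 'b' (i=4, period=1)
emit factor 6: 'b' (i=5, period=1)
emit factor 7: 'b' (i=6, period=1)
emit factor 8: 'accccbc' (i=7, period=7)
emit factor 9: 'a' (i=14, period=1)
emit factor 10: 'a' (i=15, period=1)
emit factor 11: 'a' (i=16, period=1)

["b", "b", "b", "b", "b", "b", "b", "accccbc", "a", "a", "a"]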